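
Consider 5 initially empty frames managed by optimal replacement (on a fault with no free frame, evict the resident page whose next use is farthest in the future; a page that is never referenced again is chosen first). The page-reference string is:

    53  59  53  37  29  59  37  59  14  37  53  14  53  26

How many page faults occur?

53: miss, frames {53}
59: miss, frames {53,59}
53: hit
37: miss, frames {53,59,37}
29: miss, frames {53,59,37,29}
59: hit
37: hit
59: hit
14: miss, frames {53,59,37,29,14}
37: hit
53: hit
14: hit
53: hit
26: miss, evict 14, frames {53,59,37,29,26}
Page faults: 6.

6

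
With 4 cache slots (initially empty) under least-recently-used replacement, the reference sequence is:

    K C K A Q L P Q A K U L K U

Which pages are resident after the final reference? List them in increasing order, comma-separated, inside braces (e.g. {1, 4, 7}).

{A, K, L, U}

K: fault, frames [K]
C: fault, frames [K, C]
K: hit
A: fault, frames [C, K, A]
Q: fault, frames [C, K, A, Q]
L: fault, evict C, frames [K, A, Q, L]
P: fault, evict K, frames [A, Q, L, P]
Q: hit
A: hit
K: fault, evict L, frames [P, Q, A, K]
U: fault, evict P, frames [Q, A, K, U]
L: fault, evict Q, frames [A, K, U, L]
K: hit
U: hit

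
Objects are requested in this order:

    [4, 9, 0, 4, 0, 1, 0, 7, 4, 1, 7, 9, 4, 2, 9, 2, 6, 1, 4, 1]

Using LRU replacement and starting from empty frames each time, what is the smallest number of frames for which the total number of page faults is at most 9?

f=1: 20 faults
f=2: 16 faults
f=3: 13 faults
f=4: 10 faults
f=5: 8 faults
f=6: 7 faults
f=7: 7 faults
Smallest f with faults ≤ 9 is 5.

5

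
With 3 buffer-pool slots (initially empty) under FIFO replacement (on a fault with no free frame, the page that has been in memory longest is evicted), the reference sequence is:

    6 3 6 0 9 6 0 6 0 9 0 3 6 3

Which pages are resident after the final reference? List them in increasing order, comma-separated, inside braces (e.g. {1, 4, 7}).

{3, 6, 9}

6 → miss, frames (6)
3 → miss, frames (6 3)
6 → hit
0 → miss, frames (6 3 0)
9 → miss, evict 6, frames (3 0 9)
6 → miss, evict 3, frames (0 9 6)
0 → hit
6 → hit
0 → hit
9 → hit
0 → hit
3 → miss, evict 0, frames (9 6 3)
6 → hit
3 → hit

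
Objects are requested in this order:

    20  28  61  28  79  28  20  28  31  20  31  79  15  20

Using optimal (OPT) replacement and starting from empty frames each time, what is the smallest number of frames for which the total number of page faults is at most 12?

2

f=1: 14 faults
f=2: 8 faults
f=3: 6 faults
f=4: 6 faults
f=5: 6 faults
f=6: 6 faults
Smallest f with faults ≤ 12 is 2.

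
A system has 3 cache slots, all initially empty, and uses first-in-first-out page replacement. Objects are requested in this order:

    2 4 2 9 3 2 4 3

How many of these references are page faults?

6

2 → miss, frames [2]
4 → miss, frames [2, 4]
2 → hit
9 → miss, frames [2, 4, 9]
3 → miss, evict 2, frames [4, 9, 3]
2 → miss, evict 4, frames [9, 3, 2]
4 → miss, evict 9, frames [3, 2, 4]
3 → hit
Page faults: 6.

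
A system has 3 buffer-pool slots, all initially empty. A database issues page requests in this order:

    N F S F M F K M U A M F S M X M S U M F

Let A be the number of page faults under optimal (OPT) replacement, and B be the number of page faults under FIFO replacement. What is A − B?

Under OPT: F F F . F . F . F F . . F . F . . F . F → 11 faults.
Under FIFO: F F F . F . F . F F F F F . F F . F . F → 14 faults.
A − B = 11 − 14 = -3.

-3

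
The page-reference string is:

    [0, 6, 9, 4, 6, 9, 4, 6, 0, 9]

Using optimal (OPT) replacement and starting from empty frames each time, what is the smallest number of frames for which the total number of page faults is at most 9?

2

f=1: 10 faults
f=2: 7 faults
f=3: 5 faults
f=4: 4 faults
Smallest f with faults ≤ 9 is 2.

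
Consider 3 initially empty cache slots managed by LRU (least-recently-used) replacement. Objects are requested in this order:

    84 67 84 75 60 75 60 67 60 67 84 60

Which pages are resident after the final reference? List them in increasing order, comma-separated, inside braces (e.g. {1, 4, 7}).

84 -> fault, frames {84}
67 -> fault, frames {84,67}
84 -> hit
75 -> fault, frames {67,84,75}
60 -> fault, evict 67, frames {84,75,60}
75 -> hit
60 -> hit
67 -> fault, evict 84, frames {75,60,67}
60 -> hit
67 -> hit
84 -> fault, evict 75, frames {60,67,84}
60 -> hit

{60, 67, 84}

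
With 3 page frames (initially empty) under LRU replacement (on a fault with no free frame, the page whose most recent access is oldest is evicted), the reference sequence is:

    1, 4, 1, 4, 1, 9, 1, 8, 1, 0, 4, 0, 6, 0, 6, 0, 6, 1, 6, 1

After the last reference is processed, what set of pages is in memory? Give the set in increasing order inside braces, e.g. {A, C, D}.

1 -> fault, frames [1]
4 -> fault, frames [1, 4]
1 -> hit
4 -> hit
1 -> hit
9 -> fault, frames [4, 1, 9]
1 -> hit
8 -> fault, evict 4, frames [9, 1, 8]
1 -> hit
0 -> fault, evict 9, frames [8, 1, 0]
4 -> fault, evict 8, frames [1, 0, 4]
0 -> hit
6 -> fault, evict 1, frames [4, 0, 6]
0 -> hit
6 -> hit
0 -> hit
6 -> hit
1 -> fault, evict 4, frames [0, 6, 1]
6 -> hit
1 -> hit

{0, 1, 6}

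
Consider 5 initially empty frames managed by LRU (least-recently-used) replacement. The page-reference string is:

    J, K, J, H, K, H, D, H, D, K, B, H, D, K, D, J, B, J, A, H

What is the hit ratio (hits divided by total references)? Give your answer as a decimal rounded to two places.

J → fault, frames {J}
K → fault, frames {J,K}
J → hit
H → fault, frames {K,J,H}
K → hit
H → hit
D → fault, frames {J,K,H,D}
H → hit
D → hit
K → hit
B → fault, frames {J,H,D,K,B}
H → hit
D → hit
K → hit
D → hit
J → hit
B → hit
J → hit
A → fault, evict H, frames {K,D,B,J,A}
H → fault, evict K, frames {D,B,J,A,H}
Hits: 13 of 20 references → 13/20 = 0.6500.

0.65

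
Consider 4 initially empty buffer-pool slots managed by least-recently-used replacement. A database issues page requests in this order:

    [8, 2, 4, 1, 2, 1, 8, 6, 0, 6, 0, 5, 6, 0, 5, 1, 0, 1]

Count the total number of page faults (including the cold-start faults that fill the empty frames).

8: miss, frames (8)
2: miss, frames (8 2)
4: miss, frames (8 2 4)
1: miss, frames (8 2 4 1)
2: hit
1: hit
8: hit
6: miss, evict 4, frames (2 1 8 6)
0: miss, evict 2, frames (1 8 6 0)
6: hit
0: hit
5: miss, evict 1, frames (8 6 0 5)
6: hit
0: hit
5: hit
1: miss, evict 8, frames (6 0 5 1)
0: hit
1: hit
Page faults: 8.

8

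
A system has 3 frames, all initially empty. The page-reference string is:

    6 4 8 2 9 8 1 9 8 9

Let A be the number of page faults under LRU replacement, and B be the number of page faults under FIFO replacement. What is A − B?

Under LRU: F F F F F . F . . . → 6 faults.
Under FIFO: F F F F F . F . F . → 7 faults.
A − B = 6 − 7 = -1.

-1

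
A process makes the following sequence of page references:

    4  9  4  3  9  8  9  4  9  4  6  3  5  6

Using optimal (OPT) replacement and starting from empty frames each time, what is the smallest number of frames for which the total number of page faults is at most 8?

2

f=1: 14 faults
f=2: 8 faults
f=3: 7 faults
f=4: 6 faults
f=5: 6 faults
f=6: 6 faults
Smallest f with faults ≤ 8 is 2.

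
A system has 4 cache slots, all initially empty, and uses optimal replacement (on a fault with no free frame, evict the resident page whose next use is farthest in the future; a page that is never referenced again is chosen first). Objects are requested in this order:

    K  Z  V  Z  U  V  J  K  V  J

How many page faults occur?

5

K: miss, frames [K]
Z: miss, frames [K, Z]
V: miss, frames [K, Z, V]
Z: hit
U: miss, frames [K, Z, V, U]
V: hit
J: miss, evict U, frames [K, Z, V, J]
K: hit
V: hit
J: hit
Page faults: 5.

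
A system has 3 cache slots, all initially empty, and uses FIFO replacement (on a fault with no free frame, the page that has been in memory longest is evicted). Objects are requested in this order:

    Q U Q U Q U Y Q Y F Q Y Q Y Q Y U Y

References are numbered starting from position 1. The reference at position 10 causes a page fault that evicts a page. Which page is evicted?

pos 1: Q -> fault, frames [Q]
pos 2: U -> fault, frames [Q, U]
pos 3: Q -> hit
pos 4: U -> hit
pos 5: Q -> hit
pos 6: U -> hit
pos 7: Y -> fault, frames [Q, U, Y]
pos 8: Q -> hit
pos 9: Y -> hit
pos 10: F -> fault, evict Q, frames [U, Y, F]
At position 10, page Q is evicted.

Q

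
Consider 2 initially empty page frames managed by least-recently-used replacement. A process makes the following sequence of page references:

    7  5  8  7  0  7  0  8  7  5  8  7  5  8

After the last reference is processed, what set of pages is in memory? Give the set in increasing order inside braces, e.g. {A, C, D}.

{5, 8}

7 → fault, frames (7)
5 → fault, frames (7 5)
8 → fault, evict 7, frames (5 8)
7 → fault, evict 5, frames (8 7)
0 → fault, evict 8, frames (7 0)
7 → hit
0 → hit
8 → fault, evict 7, frames (0 8)
7 → fault, evict 0, frames (8 7)
5 → fault, evict 8, frames (7 5)
8 → fault, evict 7, frames (5 8)
7 → fault, evict 5, frames (8 7)
5 → fault, evict 8, frames (7 5)
8 → fault, evict 7, frames (5 8)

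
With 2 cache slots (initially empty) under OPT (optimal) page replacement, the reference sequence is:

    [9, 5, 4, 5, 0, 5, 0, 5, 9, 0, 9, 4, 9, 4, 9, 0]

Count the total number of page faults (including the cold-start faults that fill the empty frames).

7

9 -> miss, frames [9]
5 -> miss, frames [9, 5]
4 -> miss, evict 9, frames [5, 4]
5 -> hit
0 -> miss, evict 4, frames [5, 0]
5 -> hit
0 -> hit
5 -> hit
9 -> miss, evict 5, frames [0, 9]
0 -> hit
9 -> hit
4 -> miss, evict 0, frames [9, 4]
9 -> hit
4 -> hit
9 -> hit
0 -> miss, evict 4, frames [9, 0]
Page faults: 7.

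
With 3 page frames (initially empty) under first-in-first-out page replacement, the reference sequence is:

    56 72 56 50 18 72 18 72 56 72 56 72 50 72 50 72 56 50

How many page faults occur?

56: fault, frames {56}
72: fault, frames {56,72}
56: hit
50: fault, frames {56,72,50}
18: fault, evict 56, frames {72,50,18}
72: hit
18: hit
72: hit
56: fault, evict 72, frames {50,18,56}
72: fault, evict 50, frames {18,56,72}
56: hit
72: hit
50: fault, evict 18, frames {56,72,50}
72: hit
50: hit
72: hit
56: hit
50: hit
Page faults: 7.

7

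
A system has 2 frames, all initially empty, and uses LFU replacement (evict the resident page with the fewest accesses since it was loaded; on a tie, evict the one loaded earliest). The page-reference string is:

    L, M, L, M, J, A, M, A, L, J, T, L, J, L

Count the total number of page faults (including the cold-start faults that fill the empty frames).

L: miss, frames [L]
M: miss, frames [L, M]
L: hit
M: hit
J: miss, evict L, frames [M, J]
A: miss, evict J, frames [M, A]
M: hit
A: hit
L: miss, evict A, frames [M, L]
J: miss, evict L, frames [M, J]
T: miss, evict J, frames [M, T]
L: miss, evict T, frames [M, L]
J: miss, evict L, frames [M, J]
L: miss, evict J, frames [M, L]
Page faults: 10.

10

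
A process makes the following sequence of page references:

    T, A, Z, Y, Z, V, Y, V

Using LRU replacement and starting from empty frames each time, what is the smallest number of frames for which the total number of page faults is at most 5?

f=1: 8 faults
f=2: 6 faults
f=3: 5 faults
f=4: 5 faults
f=5: 5 faults
Smallest f with faults ≤ 5 is 3.

3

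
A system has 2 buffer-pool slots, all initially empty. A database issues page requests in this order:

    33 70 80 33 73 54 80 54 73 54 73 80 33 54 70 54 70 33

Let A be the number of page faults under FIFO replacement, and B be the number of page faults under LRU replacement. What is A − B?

1

Under FIFO: F F F F F F F . F F . F F F F . . F → 14 faults.
Under LRU: F F F F F F F . F . . F F F F . . F → 13 faults.
A − B = 14 − 13 = 1.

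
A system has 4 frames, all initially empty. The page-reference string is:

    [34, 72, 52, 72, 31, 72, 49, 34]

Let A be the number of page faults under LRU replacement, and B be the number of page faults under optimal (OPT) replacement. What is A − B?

Under LRU: F F F . F . F F → 6 faults.
Under OPT: F F F . F . F . → 5 faults.
A − B = 6 − 5 = 1.

1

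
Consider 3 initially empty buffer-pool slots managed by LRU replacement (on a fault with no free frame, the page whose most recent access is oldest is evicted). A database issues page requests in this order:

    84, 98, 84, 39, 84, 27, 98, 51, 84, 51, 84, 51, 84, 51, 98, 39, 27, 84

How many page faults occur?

84 -> fault, frames (84)
98 -> fault, frames (84 98)
84 -> hit
39 -> fault, frames (98 84 39)
84 -> hit
27 -> fault, evict 98, frames (39 84 27)
98 -> fault, evict 39, frames (84 27 98)
51 -> fault, evict 84, frames (27 98 51)
84 -> fault, evict 27, frames (98 51 84)
51 -> hit
84 -> hit
51 -> hit
84 -> hit
51 -> hit
98 -> hit
39 -> fault, evict 84, frames (51 98 39)
27 -> fault, evict 51, frames (98 39 27)
84 -> fault, evict 98, frames (39 27 84)
Page faults: 10.

10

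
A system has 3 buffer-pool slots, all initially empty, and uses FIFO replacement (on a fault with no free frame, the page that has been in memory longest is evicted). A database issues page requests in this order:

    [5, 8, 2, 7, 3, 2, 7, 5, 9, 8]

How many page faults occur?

8

5 -> fault, frames [5]
8 -> fault, frames [5, 8]
2 -> fault, frames [5, 8, 2]
7 -> fault, evict 5, frames [8, 2, 7]
3 -> fault, evict 8, frames [2, 7, 3]
2 -> hit
7 -> hit
5 -> fault, evict 2, frames [7, 3, 5]
9 -> fault, evict 7, frames [3, 5, 9]
8 -> fault, evict 3, frames [5, 9, 8]
Page faults: 8.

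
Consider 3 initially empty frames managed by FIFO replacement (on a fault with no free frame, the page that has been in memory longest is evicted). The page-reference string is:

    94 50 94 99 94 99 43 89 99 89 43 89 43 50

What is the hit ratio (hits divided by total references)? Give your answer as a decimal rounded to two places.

0.57

94 -> fault, frames (94)
50 -> fault, frames (94 50)
94 -> hit
99 -> fault, frames (94 50 99)
94 -> hit
99 -> hit
43 -> fault, evict 94, frames (50 99 43)
89 -> fault, evict 50, frames (99 43 89)
99 -> hit
89 -> hit
43 -> hit
89 -> hit
43 -> hit
50 -> fault, evict 99, frames (43 89 50)
Hits: 8 of 14 references → 8/14 = 0.5714.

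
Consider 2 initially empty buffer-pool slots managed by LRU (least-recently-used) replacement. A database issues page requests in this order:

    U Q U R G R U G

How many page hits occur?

U → fault, frames {U}
Q → fault, frames {U,Q}
U → hit
R → fault, evict Q, frames {U,R}
G → fault, evict U, frames {R,G}
R → hit
U → fault, evict G, frames {R,U}
G → fault, evict R, frames {U,G}
Hits: 2.

2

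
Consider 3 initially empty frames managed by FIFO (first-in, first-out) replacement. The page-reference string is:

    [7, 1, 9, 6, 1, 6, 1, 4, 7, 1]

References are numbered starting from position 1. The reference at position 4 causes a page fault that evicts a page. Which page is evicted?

7

pos 1: 7: miss, frames {7}
pos 2: 1: miss, frames {7,1}
pos 3: 9: miss, frames {7,1,9}
pos 4: 6: miss, evict 7, frames {1,9,6}
At position 4, page 7 is evicted.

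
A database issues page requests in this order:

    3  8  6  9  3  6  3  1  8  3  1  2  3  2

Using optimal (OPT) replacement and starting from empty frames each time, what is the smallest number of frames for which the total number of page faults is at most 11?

f=1: 14 faults
f=2: 9 faults
f=3: 7 faults
f=4: 6 faults
f=5: 6 faults
f=6: 6 faults
Smallest f with faults ≤ 11 is 2.

2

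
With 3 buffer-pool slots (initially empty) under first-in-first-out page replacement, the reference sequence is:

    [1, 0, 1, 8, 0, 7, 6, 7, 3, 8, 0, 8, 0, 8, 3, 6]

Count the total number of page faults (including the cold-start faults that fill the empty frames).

1 -> fault, frames {1}
0 -> fault, frames {1,0}
1 -> hit
8 -> fault, frames {1,0,8}
0 -> hit
7 -> fault, evict 1, frames {0,8,7}
6 -> fault, evict 0, frames {8,7,6}
7 -> hit
3 -> fault, evict 8, frames {7,6,3}
8 -> fault, evict 7, frames {6,3,8}
0 -> fault, evict 6, frames {3,8,0}
8 -> hit
0 -> hit
8 -> hit
3 -> hit
6 -> fault, evict 3, frames {8,0,6}
Page faults: 9.

9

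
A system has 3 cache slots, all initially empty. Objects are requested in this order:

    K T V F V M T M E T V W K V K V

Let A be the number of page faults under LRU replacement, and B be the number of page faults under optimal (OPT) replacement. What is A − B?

2

Under LRU: F F F F . F F . F . F F F . . . → 10 faults.
Under OPT: F F F F . F . . F . . F F . . . → 8 faults.
A − B = 10 − 8 = 2.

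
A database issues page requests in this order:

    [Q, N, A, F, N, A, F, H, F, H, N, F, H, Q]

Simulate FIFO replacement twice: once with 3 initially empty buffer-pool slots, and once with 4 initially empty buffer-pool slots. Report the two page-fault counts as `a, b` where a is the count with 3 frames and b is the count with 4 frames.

3 frames: F F F F . . . F . . F . . F → 7 faults.
4 frames: F F F F . . . F . . . . . F → 6 faults.
6 < 7: adding a frame reduced faults, as is typical.

7, 6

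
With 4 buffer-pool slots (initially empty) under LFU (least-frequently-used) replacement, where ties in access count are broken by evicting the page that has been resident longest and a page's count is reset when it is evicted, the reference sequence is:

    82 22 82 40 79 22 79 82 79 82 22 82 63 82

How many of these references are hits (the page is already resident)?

9

82: miss, frames (82)
22: miss, frames (82 22)
82: hit
40: miss, frames (82 22 40)
79: miss, frames (82 22 40 79)
22: hit
79: hit
82: hit
79: hit
82: hit
22: hit
82: hit
63: miss, evict 40, frames (82 22 79 63)
82: hit
Hits: 9.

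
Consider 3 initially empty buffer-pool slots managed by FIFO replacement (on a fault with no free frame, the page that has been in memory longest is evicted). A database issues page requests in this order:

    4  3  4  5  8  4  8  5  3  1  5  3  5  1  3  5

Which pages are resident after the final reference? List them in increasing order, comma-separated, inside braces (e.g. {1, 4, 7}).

4 → miss, frames {4}
3 → miss, frames {4,3}
4 → hit
5 → miss, frames {4,3,5}
8 → miss, evict 4, frames {3,5,8}
4 → miss, evict 3, frames {5,8,4}
8 → hit
5 → hit
3 → miss, evict 5, frames {8,4,3}
1 → miss, evict 8, frames {4,3,1}
5 → miss, evict 4, frames {3,1,5}
3 → hit
5 → hit
1 → hit
3 → hit
5 → hit

{1, 3, 5}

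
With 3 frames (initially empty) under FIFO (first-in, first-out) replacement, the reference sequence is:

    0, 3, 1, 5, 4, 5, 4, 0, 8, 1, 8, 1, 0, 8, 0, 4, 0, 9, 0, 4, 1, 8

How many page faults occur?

13

0 → miss, frames {0}
3 → miss, frames {0,3}
1 → miss, frames {0,3,1}
5 → miss, evict 0, frames {3,1,5}
4 → miss, evict 3, frames {1,5,4}
5 → hit
4 → hit
0 → miss, evict 1, frames {5,4,0}
8 → miss, evict 5, frames {4,0,8}
1 → miss, evict 4, frames {0,8,1}
8 → hit
1 → hit
0 → hit
8 → hit
0 → hit
4 → miss, evict 0, frames {8,1,4}
0 → miss, evict 8, frames {1,4,0}
9 → miss, evict 1, frames {4,0,9}
0 → hit
4 → hit
1 → miss, evict 4, frames {0,9,1}
8 → miss, evict 0, frames {9,1,8}
Page faults: 13.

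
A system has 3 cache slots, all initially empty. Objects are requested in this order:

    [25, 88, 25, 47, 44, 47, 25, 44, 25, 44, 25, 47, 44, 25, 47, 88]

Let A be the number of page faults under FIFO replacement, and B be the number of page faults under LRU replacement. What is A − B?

Under FIFO: F F . F F . F . . . . . . . . F → 6 faults.
Under LRU: F F . F F . . . . . . . . . . F → 5 faults.
A − B = 6 − 5 = 1.

1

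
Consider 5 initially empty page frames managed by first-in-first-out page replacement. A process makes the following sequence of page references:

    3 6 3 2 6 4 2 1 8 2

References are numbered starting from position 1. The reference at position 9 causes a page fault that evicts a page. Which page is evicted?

3

pos 1: 3: miss, frames (3)
pos 2: 6: miss, frames (3 6)
pos 3: 3: hit
pos 4: 2: miss, frames (3 6 2)
pos 5: 6: hit
pos 6: 4: miss, frames (3 6 2 4)
pos 7: 2: hit
pos 8: 1: miss, frames (3 6 2 4 1)
pos 9: 8: miss, evict 3, frames (6 2 4 1 8)
At position 9, page 3 is evicted.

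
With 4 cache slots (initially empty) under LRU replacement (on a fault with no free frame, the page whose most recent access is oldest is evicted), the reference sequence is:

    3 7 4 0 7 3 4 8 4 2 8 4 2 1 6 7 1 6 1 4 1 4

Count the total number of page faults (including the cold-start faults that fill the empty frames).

3: miss, frames (3)
7: miss, frames (3 7)
4: miss, frames (3 7 4)
0: miss, frames (3 7 4 0)
7: hit
3: hit
4: hit
8: miss, evict 0, frames (7 3 4 8)
4: hit
2: miss, evict 7, frames (3 8 4 2)
8: hit
4: hit
2: hit
1: miss, evict 3, frames (8 4 2 1)
6: miss, evict 8, frames (4 2 1 6)
7: miss, evict 4, frames (2 1 6 7)
1: hit
6: hit
1: hit
4: miss, evict 2, frames (7 6 1 4)
1: hit
4: hit
Page faults: 10.

10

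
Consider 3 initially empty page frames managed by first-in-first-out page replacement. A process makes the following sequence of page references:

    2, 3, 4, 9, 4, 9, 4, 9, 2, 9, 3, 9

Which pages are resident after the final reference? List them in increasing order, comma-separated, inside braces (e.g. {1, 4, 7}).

{2, 3, 9}

2 → miss, frames (2)
3 → miss, frames (2 3)
4 → miss, frames (2 3 4)
9 → miss, evict 2, frames (3 4 9)
4 → hit
9 → hit
4 → hit
9 → hit
2 → miss, evict 3, frames (4 9 2)
9 → hit
3 → miss, evict 4, frames (9 2 3)
9 → hit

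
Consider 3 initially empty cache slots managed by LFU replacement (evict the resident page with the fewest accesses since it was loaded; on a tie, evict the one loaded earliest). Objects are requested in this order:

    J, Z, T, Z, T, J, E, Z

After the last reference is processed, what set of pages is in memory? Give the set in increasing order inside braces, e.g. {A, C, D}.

{E, T, Z}

J: fault, frames (J)
Z: fault, frames (J Z)
T: fault, frames (J Z T)
Z: hit
T: hit
J: hit
E: fault, evict J, frames (Z T E)
Z: hit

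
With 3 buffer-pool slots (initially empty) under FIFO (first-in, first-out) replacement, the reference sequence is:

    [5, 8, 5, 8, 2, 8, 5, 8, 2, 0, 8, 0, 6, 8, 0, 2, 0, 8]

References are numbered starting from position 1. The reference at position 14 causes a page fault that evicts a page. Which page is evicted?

pos 1: 5 -> fault, frames (5)
pos 2: 8 -> fault, frames (5 8)
pos 3: 5 -> hit
pos 4: 8 -> hit
pos 5: 2 -> fault, frames (5 8 2)
pos 6: 8 -> hit
pos 7: 5 -> hit
pos 8: 8 -> hit
pos 9: 2 -> hit
pos 10: 0 -> fault, evict 5, frames (8 2 0)
pos 11: 8 -> hit
pos 12: 0 -> hit
pos 13: 6 -> fault, evict 8, frames (2 0 6)
pos 14: 8 -> fault, evict 2, frames (0 6 8)
At position 14, page 2 is evicted.

2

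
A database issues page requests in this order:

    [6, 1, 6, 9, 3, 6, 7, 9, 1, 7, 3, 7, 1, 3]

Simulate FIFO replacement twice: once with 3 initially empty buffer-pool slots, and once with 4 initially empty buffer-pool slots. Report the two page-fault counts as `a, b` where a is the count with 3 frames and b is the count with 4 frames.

3 frames: F F . F F F F F F . F F . . → 10 faults.
4 frames: F F . F F . F . . . . . . . → 5 faults.
5 < 10: adding a frame reduced faults, as is typical.

10, 5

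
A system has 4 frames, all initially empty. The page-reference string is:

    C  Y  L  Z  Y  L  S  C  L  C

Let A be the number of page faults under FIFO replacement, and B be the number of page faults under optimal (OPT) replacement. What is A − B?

1

Under FIFO: F F F F . . F F . . → 6 faults.
Under OPT: F F F F . . F . . . → 5 faults.
A − B = 6 − 5 = 1.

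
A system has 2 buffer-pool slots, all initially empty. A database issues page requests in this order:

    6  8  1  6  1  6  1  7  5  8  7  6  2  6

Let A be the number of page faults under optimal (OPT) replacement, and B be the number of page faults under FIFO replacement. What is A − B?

-2

Under OPT: F F F . . . . F F F . F F . → 8 faults.
Under FIFO: F F F F . . . F F F F F F . → 10 faults.
A − B = 8 − 10 = -2.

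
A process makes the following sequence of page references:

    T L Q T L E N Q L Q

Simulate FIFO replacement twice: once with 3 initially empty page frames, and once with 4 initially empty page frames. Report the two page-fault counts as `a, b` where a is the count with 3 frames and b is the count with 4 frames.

3 frames: F F F . . F F . F F → 7 faults.
4 frames: F F F . . F F . . . → 5 faults.
5 < 7: adding a frame reduced faults, as is typical.

7, 5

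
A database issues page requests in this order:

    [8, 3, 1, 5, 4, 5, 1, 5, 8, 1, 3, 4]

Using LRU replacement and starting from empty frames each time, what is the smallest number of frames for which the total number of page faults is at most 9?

3

f=1: 12 faults
f=2: 10 faults
f=3: 8 faults
f=4: 8 faults
f=5: 5 faults
Smallest f with faults ≤ 9 is 3.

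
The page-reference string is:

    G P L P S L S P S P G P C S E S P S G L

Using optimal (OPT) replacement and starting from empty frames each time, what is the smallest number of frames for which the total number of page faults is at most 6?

5

f=1: 20 faults
f=2: 12 faults
f=3: 9 faults
f=4: 7 faults
f=5: 6 faults
f=6: 6 faults
Smallest f with faults ≤ 6 is 5.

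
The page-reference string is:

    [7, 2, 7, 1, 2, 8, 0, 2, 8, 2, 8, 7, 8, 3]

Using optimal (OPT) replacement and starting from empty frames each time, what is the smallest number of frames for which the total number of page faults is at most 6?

4

f=1: 14 faults
f=2: 8 faults
f=3: 7 faults
f=4: 6 faults
f=5: 6 faults
f=6: 6 faults
Smallest f with faults ≤ 6 is 4.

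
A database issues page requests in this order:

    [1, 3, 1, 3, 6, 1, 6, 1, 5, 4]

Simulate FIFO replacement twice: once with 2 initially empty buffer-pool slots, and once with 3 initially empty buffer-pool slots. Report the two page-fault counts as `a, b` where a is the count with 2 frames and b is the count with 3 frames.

2 frames: F F . . F F . . F F → 6 faults.
3 frames: F F . . F . . . F F → 5 faults.
5 < 6: adding a frame reduced faults, as is typical.

6, 5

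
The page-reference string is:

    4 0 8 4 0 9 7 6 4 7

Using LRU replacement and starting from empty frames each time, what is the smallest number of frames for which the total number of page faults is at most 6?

5

f=1: 10 faults
f=2: 10 faults
f=3: 7 faults
f=4: 7 faults
f=5: 6 faults
f=6: 6 faults
Smallest f with faults ≤ 6 is 5.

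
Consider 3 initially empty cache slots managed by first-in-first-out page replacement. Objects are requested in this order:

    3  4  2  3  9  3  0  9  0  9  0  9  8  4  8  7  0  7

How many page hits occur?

3 → fault, frames (3)
4 → fault, frames (3 4)
2 → fault, frames (3 4 2)
3 → hit
9 → fault, evict 3, frames (4 2 9)
3 → fault, evict 4, frames (2 9 3)
0 → fault, evict 2, frames (9 3 0)
9 → hit
0 → hit
9 → hit
0 → hit
9 → hit
8 → fault, evict 9, frames (3 0 8)
4 → fault, evict 3, frames (0 8 4)
8 → hit
7 → fault, evict 0, frames (8 4 7)
0 → fault, evict 8, frames (4 7 0)
7 → hit
Hits: 8.

8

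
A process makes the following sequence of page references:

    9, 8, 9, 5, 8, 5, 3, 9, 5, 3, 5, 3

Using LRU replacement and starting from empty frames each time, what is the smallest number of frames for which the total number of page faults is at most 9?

2

f=1: 12 faults
f=2: 8 faults
f=3: 5 faults
f=4: 4 faults
Smallest f with faults ≤ 9 is 2.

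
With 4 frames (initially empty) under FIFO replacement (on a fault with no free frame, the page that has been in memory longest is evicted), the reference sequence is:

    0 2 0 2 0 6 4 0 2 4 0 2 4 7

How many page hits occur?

9

0 -> fault, frames (0)
2 -> fault, frames (0 2)
0 -> hit
2 -> hit
0 -> hit
6 -> fault, frames (0 2 6)
4 -> fault, frames (0 2 6 4)
0 -> hit
2 -> hit
4 -> hit
0 -> hit
2 -> hit
4 -> hit
7 -> fault, evict 0, frames (2 6 4 7)
Hits: 9.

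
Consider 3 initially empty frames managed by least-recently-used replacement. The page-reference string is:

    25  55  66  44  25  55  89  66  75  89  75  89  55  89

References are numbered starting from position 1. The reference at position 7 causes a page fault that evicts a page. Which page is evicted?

44

pos 1: 25 → miss, frames [25]
pos 2: 55 → miss, frames [25, 55]
pos 3: 66 → miss, frames [25, 55, 66]
pos 4: 44 → miss, evict 25, frames [55, 66, 44]
pos 5: 25 → miss, evict 55, frames [66, 44, 25]
pos 6: 55 → miss, evict 66, frames [44, 25, 55]
pos 7: 89 → miss, evict 44, frames [25, 55, 89]
At position 7, page 44 is evicted.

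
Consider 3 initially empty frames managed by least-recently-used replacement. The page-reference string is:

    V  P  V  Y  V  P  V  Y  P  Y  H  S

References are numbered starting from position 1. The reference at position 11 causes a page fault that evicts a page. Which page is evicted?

pos 1: V: fault, frames {V}
pos 2: P: fault, frames {V,P}
pos 3: V: hit
pos 4: Y: fault, frames {P,V,Y}
pos 5: V: hit
pos 6: P: hit
pos 7: V: hit
pos 8: Y: hit
pos 9: P: hit
pos 10: Y: hit
pos 11: H: fault, evict V, frames {P,Y,H}
At position 11, page V is evicted.

V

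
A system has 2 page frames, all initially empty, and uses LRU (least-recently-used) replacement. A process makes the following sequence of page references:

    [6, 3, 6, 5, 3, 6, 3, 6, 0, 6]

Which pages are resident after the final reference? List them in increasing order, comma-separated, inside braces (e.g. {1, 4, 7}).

6: fault, frames [6]
3: fault, frames [6, 3]
6: hit
5: fault, evict 3, frames [6, 5]
3: fault, evict 6, frames [5, 3]
6: fault, evict 5, frames [3, 6]
3: hit
6: hit
0: fault, evict 3, frames [6, 0]
6: hit

{0, 6}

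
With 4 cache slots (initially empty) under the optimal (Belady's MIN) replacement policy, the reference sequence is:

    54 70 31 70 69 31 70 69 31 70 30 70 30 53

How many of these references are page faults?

6

54: miss, frames {54}
70: miss, frames {54,70}
31: miss, frames {54,70,31}
70: hit
69: miss, frames {54,70,31,69}
31: hit
70: hit
69: hit
31: hit
70: hit
30: miss, evict 69, frames {54,70,31,30}
70: hit
30: hit
53: miss, evict 30, frames {54,70,31,53}
Page faults: 6.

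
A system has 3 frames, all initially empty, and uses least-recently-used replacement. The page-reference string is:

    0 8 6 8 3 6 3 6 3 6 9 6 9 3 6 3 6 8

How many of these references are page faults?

6

0 -> miss, frames (0)
8 -> miss, frames (0 8)
6 -> miss, frames (0 8 6)
8 -> hit
3 -> miss, evict 0, frames (6 8 3)
6 -> hit
3 -> hit
6 -> hit
3 -> hit
6 -> hit
9 -> miss, evict 8, frames (3 6 9)
6 -> hit
9 -> hit
3 -> hit
6 -> hit
3 -> hit
6 -> hit
8 -> miss, evict 9, frames (3 6 8)
Page faults: 6.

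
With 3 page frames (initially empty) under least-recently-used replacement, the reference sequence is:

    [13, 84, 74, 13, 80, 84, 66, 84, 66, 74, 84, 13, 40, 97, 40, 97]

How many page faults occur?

10

13 -> miss, frames (13)
84 -> miss, frames (13 84)
74 -> miss, frames (13 84 74)
13 -> hit
80 -> miss, evict 84, frames (74 13 80)
84 -> miss, evict 74, frames (13 80 84)
66 -> miss, evict 13, frames (80 84 66)
84 -> hit
66 -> hit
74 -> miss, evict 80, frames (84 66 74)
84 -> hit
13 -> miss, evict 66, frames (74 84 13)
40 -> miss, evict 74, frames (84 13 40)
97 -> miss, evict 84, frames (13 40 97)
40 -> hit
97 -> hit
Page faults: 10.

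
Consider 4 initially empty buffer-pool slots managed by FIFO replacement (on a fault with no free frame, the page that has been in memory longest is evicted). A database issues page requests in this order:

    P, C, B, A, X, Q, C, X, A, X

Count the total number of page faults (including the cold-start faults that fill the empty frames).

P -> miss, frames (P)
C -> miss, frames (P C)
B -> miss, frames (P C B)
A -> miss, frames (P C B A)
X -> miss, evict P, frames (C B A X)
Q -> miss, evict C, frames (B A X Q)
C -> miss, evict B, frames (A X Q C)
X -> hit
A -> hit
X -> hit
Page faults: 7.

7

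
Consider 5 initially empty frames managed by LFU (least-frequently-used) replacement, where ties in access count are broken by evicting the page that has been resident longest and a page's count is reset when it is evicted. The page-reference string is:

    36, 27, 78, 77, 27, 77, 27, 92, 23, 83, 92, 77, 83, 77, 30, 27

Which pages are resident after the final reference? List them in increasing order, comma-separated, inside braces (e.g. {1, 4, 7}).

36 -> fault, frames {36}
27 -> fault, frames {36,27}
78 -> fault, frames {36,27,78}
77 -> fault, frames {36,27,78,77}
27 -> hit
77 -> hit
27 -> hit
92 -> fault, frames {36,27,78,77,92}
23 -> fault, evict 36, frames {27,78,77,92,23}
83 -> fault, evict 78, frames {27,77,92,23,83}
92 -> hit
77 -> hit
83 -> hit
77 -> hit
30 -> fault, evict 23, frames {27,77,92,83,30}
27 -> hit

{27, 30, 77, 83, 92}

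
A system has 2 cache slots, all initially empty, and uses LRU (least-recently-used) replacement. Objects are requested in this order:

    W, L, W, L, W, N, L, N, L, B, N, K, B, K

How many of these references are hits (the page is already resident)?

W -> fault, frames {W}
L -> fault, frames {W,L}
W -> hit
L -> hit
W -> hit
N -> fault, evict L, frames {W,N}
L -> fault, evict W, frames {N,L}
N -> hit
L -> hit
B -> fault, evict N, frames {L,B}
N -> fault, evict L, frames {B,N}
K -> fault, evict B, frames {N,K}
B -> fault, evict N, frames {K,B}
K -> hit
Hits: 6.

6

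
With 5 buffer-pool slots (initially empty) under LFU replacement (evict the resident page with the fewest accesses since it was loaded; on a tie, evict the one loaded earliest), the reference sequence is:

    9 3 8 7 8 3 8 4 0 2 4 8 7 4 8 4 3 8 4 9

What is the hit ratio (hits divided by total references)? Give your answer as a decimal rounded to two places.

0.55

9 -> miss, frames {9}
3 -> miss, frames {9,3}
8 -> miss, frames {9,3,8}
7 -> miss, frames {9,3,8,7}
8 -> hit
3 -> hit
8 -> hit
4 -> miss, frames {9,3,8,7,4}
0 -> miss, evict 9, frames {3,8,7,4,0}
2 -> miss, evict 7, frames {3,8,4,0,2}
4 -> hit
8 -> hit
7 -> miss, evict 0, frames {3,8,4,2,7}
4 -> hit
8 -> hit
4 -> hit
3 -> hit
8 -> hit
4 -> hit
9 -> miss, evict 2, frames {3,8,4,7,9}
Hits: 11 of 20 references → 11/20 = 0.5500.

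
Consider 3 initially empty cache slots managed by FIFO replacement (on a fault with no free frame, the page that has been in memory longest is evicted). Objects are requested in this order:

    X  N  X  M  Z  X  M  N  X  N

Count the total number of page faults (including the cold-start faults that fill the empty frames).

6

X → fault, frames [X]
N → fault, frames [X, N]
X → hit
M → fault, frames [X, N, M]
Z → fault, evict X, frames [N, M, Z]
X → fault, evict N, frames [M, Z, X]
M → hit
N → fault, evict M, frames [Z, X, N]
X → hit
N → hit
Page faults: 6.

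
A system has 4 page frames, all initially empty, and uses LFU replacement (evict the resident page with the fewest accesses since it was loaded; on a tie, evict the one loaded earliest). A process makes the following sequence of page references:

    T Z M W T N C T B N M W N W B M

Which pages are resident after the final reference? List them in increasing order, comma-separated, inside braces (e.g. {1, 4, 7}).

T -> miss, frames [T]
Z -> miss, frames [T, Z]
M -> miss, frames [T, Z, M]
W -> miss, frames [T, Z, M, W]
T -> hit
N -> miss, evict Z, frames [T, M, W, N]
C -> miss, evict M, frames [T, W, N, C]
T -> hit
B -> miss, evict W, frames [T, N, C, B]
N -> hit
M -> miss, evict C, frames [T, N, B, M]
W -> miss, evict B, frames [T, N, M, W]
N -> hit
W -> hit
B -> miss, evict M, frames [T, N, W, B]
M -> miss, evict B, frames [T, N, W, M]

{M, N, T, W}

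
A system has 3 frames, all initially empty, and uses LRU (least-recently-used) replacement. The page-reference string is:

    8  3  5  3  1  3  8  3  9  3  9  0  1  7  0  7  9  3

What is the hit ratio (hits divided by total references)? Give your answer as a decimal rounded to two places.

0.39

8 -> fault, frames (8)
3 -> fault, frames (8 3)
5 -> fault, frames (8 3 5)
3 -> hit
1 -> fault, evict 8, frames (5 3 1)
3 -> hit
8 -> fault, evict 5, frames (1 3 8)
3 -> hit
9 -> fault, evict 1, frames (8 3 9)
3 -> hit
9 -> hit
0 -> fault, evict 8, frames (3 9 0)
1 -> fault, evict 3, frames (9 0 1)
7 -> fault, evict 9, frames (0 1 7)
0 -> hit
7 -> hit
9 -> fault, evict 1, frames (0 7 9)
3 -> fault, evict 0, frames (7 9 3)
Hits: 7 of 18 references → 7/18 = 0.3889.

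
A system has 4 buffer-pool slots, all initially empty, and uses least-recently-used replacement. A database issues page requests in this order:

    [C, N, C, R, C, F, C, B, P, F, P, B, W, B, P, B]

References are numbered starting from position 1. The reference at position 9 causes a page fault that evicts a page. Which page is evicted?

pos 1: C -> miss, frames (C)
pos 2: N -> miss, frames (C N)
pos 3: C -> hit
pos 4: R -> miss, frames (N C R)
pos 5: C -> hit
pos 6: F -> miss, frames (N R C F)
pos 7: C -> hit
pos 8: B -> miss, evict N, frames (R F C B)
pos 9: P -> miss, evict R, frames (F C B P)
At position 9, page R is evicted.

R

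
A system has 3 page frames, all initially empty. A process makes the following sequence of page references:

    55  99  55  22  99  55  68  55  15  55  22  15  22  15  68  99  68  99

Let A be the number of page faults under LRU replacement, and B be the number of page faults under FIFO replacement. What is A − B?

Under LRU: F F . F . . F . F . F . . . F F . . → 8 faults.
Under FIFO: F F . F . . F F F . F . . . F F . . → 9 faults.
A − B = 8 − 9 = -1.

-1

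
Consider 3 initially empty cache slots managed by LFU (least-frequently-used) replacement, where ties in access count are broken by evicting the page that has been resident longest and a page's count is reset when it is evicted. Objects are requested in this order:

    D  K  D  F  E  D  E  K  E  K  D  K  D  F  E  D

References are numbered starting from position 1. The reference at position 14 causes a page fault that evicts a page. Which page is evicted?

pos 1: D → miss, frames {D}
pos 2: K → miss, frames {D,K}
pos 3: D → hit
pos 4: F → miss, frames {D,K,F}
pos 5: E → miss, evict K, frames {D,F,E}
pos 6: D → hit
pos 7: E → hit
pos 8: K → miss, evict F, frames {D,E,K}
pos 9: E → hit
pos 10: K → hit
pos 11: D → hit
pos 12: K → hit
pos 13: D → hit
pos 14: F → miss, evict E, frames {D,K,F}
At position 14, page E is evicted.

E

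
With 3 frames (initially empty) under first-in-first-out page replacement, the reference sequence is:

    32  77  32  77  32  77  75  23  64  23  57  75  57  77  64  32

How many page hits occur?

32 -> miss, frames [32]
77 -> miss, frames [32, 77]
32 -> hit
77 -> hit
32 -> hit
77 -> hit
75 -> miss, frames [32, 77, 75]
23 -> miss, evict 32, frames [77, 75, 23]
64 -> miss, evict 77, frames [75, 23, 64]
23 -> hit
57 -> miss, evict 75, frames [23, 64, 57]
75 -> miss, evict 23, frames [64, 57, 75]
57 -> hit
77 -> miss, evict 64, frames [57, 75, 77]
64 -> miss, evict 57, frames [75, 77, 64]
32 -> miss, evict 75, frames [77, 64, 32]
Hits: 6.

6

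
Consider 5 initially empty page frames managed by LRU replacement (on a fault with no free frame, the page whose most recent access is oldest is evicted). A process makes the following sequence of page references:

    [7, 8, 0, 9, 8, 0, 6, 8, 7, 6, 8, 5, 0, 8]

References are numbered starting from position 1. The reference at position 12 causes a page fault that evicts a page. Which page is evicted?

pos 1: 7 -> miss, frames [7]
pos 2: 8 -> miss, frames [7, 8]
pos 3: 0 -> miss, frames [7, 8, 0]
pos 4: 9 -> miss, frames [7, 8, 0, 9]
pos 5: 8 -> hit
pos 6: 0 -> hit
pos 7: 6 -> miss, frames [7, 9, 8, 0, 6]
pos 8: 8 -> hit
pos 9: 7 -> hit
pos 10: 6 -> hit
pos 11: 8 -> hit
pos 12: 5 -> miss, evict 9, frames [0, 7, 6, 8, 5]
At position 12, page 9 is evicted.

9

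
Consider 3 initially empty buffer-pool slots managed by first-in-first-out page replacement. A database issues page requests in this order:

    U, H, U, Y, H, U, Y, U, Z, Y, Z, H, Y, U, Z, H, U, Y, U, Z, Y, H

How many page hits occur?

U -> miss, frames {U}
H -> miss, frames {U,H}
U -> hit
Y -> miss, frames {U,H,Y}
H -> hit
U -> hit
Y -> hit
U -> hit
Z -> miss, evict U, frames {H,Y,Z}
Y -> hit
Z -> hit
H -> hit
Y -> hit
U -> miss, evict H, frames {Y,Z,U}
Z -> hit
H -> miss, evict Y, frames {Z,U,H}
U -> hit
Y -> miss, evict Z, frames {U,H,Y}
U -> hit
Z -> miss, evict U, frames {H,Y,Z}
Y -> hit
H -> hit
Hits: 14.

14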